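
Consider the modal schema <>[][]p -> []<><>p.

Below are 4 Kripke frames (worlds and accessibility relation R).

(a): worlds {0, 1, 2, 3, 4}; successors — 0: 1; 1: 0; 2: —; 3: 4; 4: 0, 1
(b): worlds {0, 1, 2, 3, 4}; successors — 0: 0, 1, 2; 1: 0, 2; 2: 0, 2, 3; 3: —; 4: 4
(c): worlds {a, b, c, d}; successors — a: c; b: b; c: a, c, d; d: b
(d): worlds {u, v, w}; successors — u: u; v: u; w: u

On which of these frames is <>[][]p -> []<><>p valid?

This is the axiom for a generalized confluence (Geach) condition; its first-order frame correspondent is forall x forall y forall z ((xRy & xRz) -> exists w (y R^2 w & z R^2 w)).
(a): fails — 4R0, 4R1 but no w with 0R²w and 1R²w.
(b): fails — 2R0, 2R3 but no w with 0R²w and 3R²w.
(c): fails — cRa, cRd but no w with aR²w and dR²w.
(d): satisfies the condition.
Valid on: (d).

(d)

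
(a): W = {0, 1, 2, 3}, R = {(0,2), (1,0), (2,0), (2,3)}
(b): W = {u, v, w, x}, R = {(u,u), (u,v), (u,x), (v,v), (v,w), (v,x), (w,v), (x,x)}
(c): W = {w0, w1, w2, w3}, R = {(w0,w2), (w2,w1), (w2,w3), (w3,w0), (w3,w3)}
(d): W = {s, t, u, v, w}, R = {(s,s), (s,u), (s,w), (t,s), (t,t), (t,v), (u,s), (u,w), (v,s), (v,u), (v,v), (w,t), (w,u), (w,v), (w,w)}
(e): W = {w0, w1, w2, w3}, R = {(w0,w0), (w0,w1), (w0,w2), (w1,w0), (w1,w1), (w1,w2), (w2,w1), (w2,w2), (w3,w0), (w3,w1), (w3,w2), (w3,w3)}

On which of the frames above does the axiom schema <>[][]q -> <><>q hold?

This is the axiom for a generalized confluence (Geach) condition; its first-order frame correspondent is forall x forall y (xRy -> exists w (y R^2 w & x R^2 w)).
(a): fails — 0R2 but no w with 2R²w and 0R²w.
(b): ✓.
(c): fails — w2Rw1 but no w with w1R²w and w2R²w.
(d): ✓.
(e): ✓.

(b), (d), (e)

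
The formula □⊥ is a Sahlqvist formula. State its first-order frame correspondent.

Emptiness of R

This is the Ver axiom.
Its frame correspondent is emptiness of R — ∀x ∀y ¬Rxy.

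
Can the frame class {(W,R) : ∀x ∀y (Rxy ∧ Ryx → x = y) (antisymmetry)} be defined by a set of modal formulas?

Any modally definable frame class is closed under surjective bounded morphisms.
The 4-cycle (worlds s,t,u,v with s→t→u→v→s) is antisymmetric. Sending even-indexed worlds to a and odd-indexed worlds to b is a surjective bounded morphism onto the two-world frame with a↔b, which is not antisymmetric.
So no modal formula (or set of formulas) defines exactly the antisymmetric frames.

No — not modally definable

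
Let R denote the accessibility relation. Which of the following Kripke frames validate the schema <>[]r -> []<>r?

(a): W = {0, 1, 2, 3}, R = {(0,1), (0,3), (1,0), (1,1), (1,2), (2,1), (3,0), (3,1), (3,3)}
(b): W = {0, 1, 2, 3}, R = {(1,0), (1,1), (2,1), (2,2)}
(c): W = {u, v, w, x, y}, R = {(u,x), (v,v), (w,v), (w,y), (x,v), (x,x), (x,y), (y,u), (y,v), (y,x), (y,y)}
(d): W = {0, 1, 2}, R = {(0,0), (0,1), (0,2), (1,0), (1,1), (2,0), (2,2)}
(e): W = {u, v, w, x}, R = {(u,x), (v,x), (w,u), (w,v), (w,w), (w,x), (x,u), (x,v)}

(a), (d)

This is the axiom for convergence; its first-order frame correspondent is forall x forall y forall z (Rxy & Rxz -> exists w (Ryw & Rzw)).
(a): holds.
(b): fails — R10 and R10 but 0 and 0 have no common successor.
(c): fails — Ryv and Ryu but v and u have no common successor.
(d): holds.
(e): fails — Rwu and Rwx but u and x have no common successor.
Valid on: (a), (d).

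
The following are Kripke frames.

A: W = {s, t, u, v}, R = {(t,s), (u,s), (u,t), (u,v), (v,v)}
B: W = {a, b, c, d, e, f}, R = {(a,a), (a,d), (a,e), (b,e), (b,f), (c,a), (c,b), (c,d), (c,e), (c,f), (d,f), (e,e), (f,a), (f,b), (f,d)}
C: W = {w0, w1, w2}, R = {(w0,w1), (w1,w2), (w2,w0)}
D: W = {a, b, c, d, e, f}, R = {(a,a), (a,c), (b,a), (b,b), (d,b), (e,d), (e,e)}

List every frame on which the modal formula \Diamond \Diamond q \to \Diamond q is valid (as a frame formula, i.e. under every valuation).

A

This is the axiom for transitivity; its first-order frame correspondent is \forall x \forall y \forall z (Rxy \wedge Ryz \to Rxz).
A: condition met.
B: fails — Rbf and Rfd but not Rbd.
C: fails — Rw1w2 and Rw2w0 but not Rw1w0.
D: fails — Rba and Rac but not Rbc.
Valid on: A.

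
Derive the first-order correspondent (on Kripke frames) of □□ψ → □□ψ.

This is a Sahlqvist (Geach-type) schema ◇^0□^2ψ → □^2◇^0ψ.
Minimal-valuation argument: fix x; take any y with xR^0y and any z with xR^2z. Set V(ψ) to the set of worlds R-reachable from y in exactly 2 steps. Then □^2ψ holds at y, so the antecedent holds at x; validity forces ◇^0ψ at z, giving a w with zR^0w and yR^2w.
First-order correspondent: ∀x ∀z (xR²z → ∃w (xR²w ∧ z = w)).

∀x ∀z (xR²z → ∃w (xR²w ∧ z = w))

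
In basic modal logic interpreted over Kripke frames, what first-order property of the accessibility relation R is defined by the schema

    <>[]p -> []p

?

the Euclidean property

Replacing p by ¬p and contraposing gives the equivalent schema ◇p → □◇p.
Suppose ◇p→□◇p is valid. Take Rxy, Rxz and set V(p)={y}. Then ◇p at x, so □◇p at x, so ◇p at z, so some w with Rzw has p; w=y, i.e. Rzy. By symmetry of the argument, Ryz.
The converse is a direct semantic check.
So the correspondent is the Euclidean property.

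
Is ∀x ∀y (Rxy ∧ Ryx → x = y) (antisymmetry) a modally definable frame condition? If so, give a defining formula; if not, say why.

Not definable by any modal formula

Any modally definable frame class is closed under surjective bounded morphisms.
The 6-cycle (worlds s,t,u,v,w,x with s→t→u→v→w→x→s) is antisymmetric. Sending even-indexed worlds to • and odd-indexed worlds to ∘ is a surjective bounded morphism onto the two-world frame with •↔∘, which is not antisymmetric.
So the class is not modally definable.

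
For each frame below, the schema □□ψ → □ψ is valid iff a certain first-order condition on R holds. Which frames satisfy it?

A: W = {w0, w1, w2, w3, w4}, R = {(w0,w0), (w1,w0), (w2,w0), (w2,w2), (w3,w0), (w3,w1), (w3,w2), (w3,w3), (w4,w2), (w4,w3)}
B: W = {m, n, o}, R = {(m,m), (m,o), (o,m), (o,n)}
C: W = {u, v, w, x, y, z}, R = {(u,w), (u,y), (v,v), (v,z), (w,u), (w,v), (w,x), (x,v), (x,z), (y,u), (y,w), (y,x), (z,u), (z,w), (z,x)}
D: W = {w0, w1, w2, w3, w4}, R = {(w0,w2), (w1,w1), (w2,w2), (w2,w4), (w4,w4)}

A, D

This is the axiom for density; its first-order frame correspondent is ∀x ∀y (Rxy → ∃z (Rxz ∧ Rzy)).
A: satisfies the condition.
B: fails — Ron but no z with Roz and Rzn.
C: fails — Rwu but no t with Rwt and Rtu.
D: satisfies the condition.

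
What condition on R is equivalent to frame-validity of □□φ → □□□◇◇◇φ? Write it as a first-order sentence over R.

This is a Sahlqvist (Geach-type) schema ◇^0□^2φ → □^3◇^3φ.
Minimal-valuation argument: fix x; take any y with xR^0y and any z with xR^3z. Set V(φ) to the set of worlds R-reachable from y in exactly 2 steps. Then □^2φ holds at y, so the antecedent holds at x; validity forces ◇^3φ at z, giving a w with zR^3w and yR^2w.
First-order correspondent: ∀x ∀z (xR³z → ∃w (xR²w ∧ zR³w)).

∀x ∀z (xR³z → ∃w (xR²w ∧ zR³w))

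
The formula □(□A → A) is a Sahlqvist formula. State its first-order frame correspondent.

Shift-reflexivity

Suppose □(□A→A) is valid. Take Rxy and set V(A)={w : Ryw}. Then at y, □A holds; since □(□A→A) at x, □A→A at y, so A at y, i.e. Ryy.
Conversely, any frame satisfying ∀x ∀y (Rxy → Ryy) validates the schema.
So the correspondent is shift-reflexivity.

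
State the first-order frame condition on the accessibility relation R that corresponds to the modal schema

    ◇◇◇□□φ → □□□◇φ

∀x ∀y ∀z ((xR³y ∧ xR³z) → ∃w (yR²w ∧ zRw))

This is a Sahlqvist (Geach-type) schema ◇^3□^2φ → □^3◇^1φ.
First-order correspondent: ∀x ∀y ∀z ((xR³y ∧ xR³z) → ∃w (yR²w ∧ zRw)).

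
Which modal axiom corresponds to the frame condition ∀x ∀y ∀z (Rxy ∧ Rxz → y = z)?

◇r → □r

The condition is partial functionality. The CD schema ◇r → □r defines it.
Suppose ◇r→□r is valid. Take Rxy, Rxz and set V(r)={y}. Then ◇r at x, so □r at x, so r at z, i.e. z=y.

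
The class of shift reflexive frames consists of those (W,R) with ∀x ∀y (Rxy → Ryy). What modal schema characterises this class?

□(□p → p)

This is shift-reflexivity; the standard corresponding axiom is T□: □(□p → p).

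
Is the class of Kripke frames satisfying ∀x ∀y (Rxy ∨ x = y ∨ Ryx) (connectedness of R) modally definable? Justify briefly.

Modal frame validity is preserved under disjoint unions.
Take 4 disjoint single-world reflexive frames: each is trivially connected, but their disjoint union has 4 worlds with no edge between distinct components, so it is not connected.
So no modal formula (or set of formulas) defines exactly the connected frames.

Not definable by any modal formula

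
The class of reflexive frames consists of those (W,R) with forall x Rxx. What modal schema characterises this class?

This is reflexivity; the standard corresponding axiom is T: □q → q.
Suppose □q→q is valid. At any x set V(q)={w : Rxw}. Then □q holds at x, so q holds at x, i.e. Rxx.

□q → q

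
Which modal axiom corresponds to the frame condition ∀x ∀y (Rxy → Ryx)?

A defining formula is r → □◇r (the B axiom).
Suppose r→□◇r is valid. Take Rxy and set V(r)={x}. Then r at x, so □◇r at x, so ◇r at y, so some z with Ryz has r; z=x, i.e. Ryx.

r → □◇r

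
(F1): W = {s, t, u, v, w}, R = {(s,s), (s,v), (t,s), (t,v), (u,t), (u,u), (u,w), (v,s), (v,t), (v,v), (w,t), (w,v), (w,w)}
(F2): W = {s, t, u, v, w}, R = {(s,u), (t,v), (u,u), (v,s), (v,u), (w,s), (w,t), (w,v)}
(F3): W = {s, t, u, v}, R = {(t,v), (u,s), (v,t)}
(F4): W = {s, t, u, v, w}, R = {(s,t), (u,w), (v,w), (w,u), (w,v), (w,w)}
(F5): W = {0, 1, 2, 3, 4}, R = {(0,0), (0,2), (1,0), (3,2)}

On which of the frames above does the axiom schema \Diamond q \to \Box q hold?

Frame correspondent (Sahlqvist): \forall x \forall y \forall z (Rxy \wedge Rxz \to y = z) — i.e. partial functionality.
(F1): fails — s sees both s and v.
(F2): fails — v sees both s and u.
(F3): holds.
(F4): fails — w sees both u and v.
(F5): fails — 0 sees both 0 and 2.
Valid on: (F3).

(F3)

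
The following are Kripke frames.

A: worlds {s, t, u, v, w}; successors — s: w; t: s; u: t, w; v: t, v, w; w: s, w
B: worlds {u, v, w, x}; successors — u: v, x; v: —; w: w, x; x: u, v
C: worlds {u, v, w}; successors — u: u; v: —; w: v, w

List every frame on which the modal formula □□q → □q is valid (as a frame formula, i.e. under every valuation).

C

Frame correspondent (Sahlqvist): ∀x ∀y (Rxy → ∃z (Rxz ∧ Rzy)) — i.e. density.
A: fails — Rut but no z with Ruz and Rzt.
B: fails — Rxu but no z with Rxz and Rzu.
C: ✓.
Valid on: C.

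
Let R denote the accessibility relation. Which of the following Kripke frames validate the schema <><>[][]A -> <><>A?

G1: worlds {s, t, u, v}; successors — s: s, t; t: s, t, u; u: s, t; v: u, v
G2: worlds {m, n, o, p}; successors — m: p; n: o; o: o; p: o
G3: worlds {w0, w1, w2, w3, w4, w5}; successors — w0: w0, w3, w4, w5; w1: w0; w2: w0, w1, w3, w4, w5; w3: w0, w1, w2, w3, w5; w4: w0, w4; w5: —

G1, G2

Frame correspondent (Sahlqvist): forall x forall y (x R^2 y -> exists w (y R^2 w & x R^2 w)) — i.e. a generalized confluence (Geach) condition.
G1: ✓.
G2: ✓.
G3: fails — w0R²w5 but no w with w5R²w and w0R²w.
Valid on: G1, G2.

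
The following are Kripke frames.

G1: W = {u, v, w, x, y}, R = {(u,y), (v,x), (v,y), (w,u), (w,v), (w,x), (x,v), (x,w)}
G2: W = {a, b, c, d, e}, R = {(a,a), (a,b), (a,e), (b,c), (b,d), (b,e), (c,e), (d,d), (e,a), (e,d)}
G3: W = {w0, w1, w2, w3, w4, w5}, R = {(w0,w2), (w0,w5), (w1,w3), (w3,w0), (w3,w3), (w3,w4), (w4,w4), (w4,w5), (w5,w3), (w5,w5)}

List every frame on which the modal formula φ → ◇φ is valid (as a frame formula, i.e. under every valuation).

This is the axiom for a generalized confluence (Geach) condition; its first-order frame correspondent is ∀x ∃w (x = w ∧ xRw).
G1: fails — at u but no t with u=t and uRt.
G2: fails — at b but no w with b=w and bRw.
G3: fails — at w0 but no w with w0=w and w0Rw.

none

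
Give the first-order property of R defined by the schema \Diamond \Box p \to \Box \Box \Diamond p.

\forall x \forall y \forall z ((xRy \wedge x R^2 z) \to \exists w (yRw \wedge zRw))

This is a Sahlqvist (Geach-type) schema ◇^1□^1p → □^2◇^1p.
Minimal-valuation argument: fix x; take any y with xR^1y and any z with xR^2z. Set V(p) to the set of worlds R-reachable from y in exactly 1 step. Then □^1p holds at y, so the antecedent holds at x; validity forces ◇^1p at z, giving a w with zR^1w and yR^1w.
First-order correspondent: \forall x \forall y \forall z ((xRy \wedge x R^2 z) \to \exists w (yRw \wedge zRw)).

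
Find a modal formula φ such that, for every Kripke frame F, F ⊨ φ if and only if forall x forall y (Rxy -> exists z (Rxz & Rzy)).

□□p → □p

This is density; the standard corresponding axiom is C4: □□p → □p.
Suppose □□p→□p is valid. Take Rxy and set V(p)={w : xR²w}. Then □□p at x, so □p at x, so p at y, i.e. ∃z(Rxz∧Rzy).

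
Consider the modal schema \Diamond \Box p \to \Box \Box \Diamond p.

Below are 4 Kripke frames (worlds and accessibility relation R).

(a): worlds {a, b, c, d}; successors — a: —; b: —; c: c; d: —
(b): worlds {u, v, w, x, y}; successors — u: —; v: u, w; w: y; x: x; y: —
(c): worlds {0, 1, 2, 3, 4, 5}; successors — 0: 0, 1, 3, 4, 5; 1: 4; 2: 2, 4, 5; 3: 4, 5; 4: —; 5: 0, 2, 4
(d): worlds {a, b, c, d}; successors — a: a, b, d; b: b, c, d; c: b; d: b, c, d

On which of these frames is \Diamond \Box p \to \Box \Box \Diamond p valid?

The schema corresponds to a generalized confluence (Geach) condition: \forall x \forall y \forall z ((xRy \wedge x R^2 z) \to \exists w (yRw \wedge zRw)).
(a): ✓.
(b): fails — vRu, vR²y but no t with uRt and yRt.
(c): fails — 0R0, 0R²4 but no w with 0Rw and 4Rw.
(d): ✓.
Valid on: (a), (d).

(a), (d)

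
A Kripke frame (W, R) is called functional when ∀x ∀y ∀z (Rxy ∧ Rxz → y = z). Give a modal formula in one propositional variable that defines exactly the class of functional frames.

◇r → □r

A defining formula is ◇r → □r (the CD axiom).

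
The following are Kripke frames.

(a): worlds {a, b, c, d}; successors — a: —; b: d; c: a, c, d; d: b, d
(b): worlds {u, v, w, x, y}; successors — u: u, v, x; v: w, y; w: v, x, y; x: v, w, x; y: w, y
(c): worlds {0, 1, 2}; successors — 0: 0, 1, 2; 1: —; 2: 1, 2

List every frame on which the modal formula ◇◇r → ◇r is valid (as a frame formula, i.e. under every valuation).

(c)

Frame correspondent (Sahlqvist): ∀x ∀y ∀z (Rxy ∧ Ryz → Rxz) — i.e. transitivity.
(a): fails — Rcd and Rdb but not Rcb.
(b): fails — Ruv and Rvw but not Ruw.
(c): holds.
Valid on: (c).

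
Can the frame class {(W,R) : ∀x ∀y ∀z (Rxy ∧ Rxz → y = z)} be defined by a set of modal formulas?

Yes — defined by ◇q → □q

The condition is partial functionality. A defining modal formula is ◇q → □q.
Suppose ◇q→□q is valid. Take Rxy, Rxz and set V(q)={y}. Then ◇q at x, so □q at x, so q at z, i.e. z=y.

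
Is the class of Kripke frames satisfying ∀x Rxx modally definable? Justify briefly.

Definable; □p → p defines it

The condition is reflexivity. A defining modal formula is □p → p.
Suppose □p→p is valid. At any x set V(p)={w : Rxw}. Then □p holds at x, so p holds at x, i.e. Rxx.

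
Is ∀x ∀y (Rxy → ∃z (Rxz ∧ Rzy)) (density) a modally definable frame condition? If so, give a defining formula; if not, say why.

Yes, by □□p → □p

The condition is density. A defining modal formula is □□p → □p.
Suppose □□p→□p is valid. Take Rxy and set V(p)={w : xR²w}. Then □□p at x, so □p at x, so p at y, i.e. ∃z(Rxz∧Rzy).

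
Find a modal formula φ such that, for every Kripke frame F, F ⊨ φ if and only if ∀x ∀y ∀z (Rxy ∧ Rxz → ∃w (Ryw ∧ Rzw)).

◇□q → □◇q

A defining formula is ◇□q → □◇q (the .2 axiom).
Suppose ◇□q→□◇q is valid. Take Rxy, Rxz and set V(q)={w : Ryw}. Then □q at y so ◇□q at x, so □◇q at x, so ◇q at z, giving w with Rzw and Ryw.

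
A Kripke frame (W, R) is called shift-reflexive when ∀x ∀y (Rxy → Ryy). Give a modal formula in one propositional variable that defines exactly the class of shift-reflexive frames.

□(□q → q)

This is shift-reflexivity; the standard corresponding axiom is T□: □(□q → q).
Suppose □(□q→q) is valid. Take Rxy and set V(q)={w : Ryw}. Then at y, □q holds; since □(□q→q) at x, □q→q at y, so q at y, i.e. Ryy.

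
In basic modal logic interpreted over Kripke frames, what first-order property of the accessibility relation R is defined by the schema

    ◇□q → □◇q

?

convergence: ∀x ∀y ∀z (Rxy ∧ Rxz → ∃w (Ryw ∧ Rzw))

Suppose ◇□q→□◇q is valid. Take Rxy, Rxz and set V(q)={w : Ryw}. Then □q at y so ◇□q at x, so □◇q at x, so ◇q at z, giving w with Rzw and Ryw.
Conversely, on a frame with convergence the schema holds at every world under every valuation.
Frame condition: ∀x ∀y ∀z (Rxy ∧ Rxz → ∃w (Ryw ∧ Rzw)).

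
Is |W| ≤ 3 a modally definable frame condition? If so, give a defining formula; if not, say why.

No

If a class were modally definable it would be closed under disjoint unions (Goldblatt–Thomason).
Any modal formula valid on each of 4 disjoint one-world frames is valid on their disjoint union (validity is preserved under disjoint unions). Each one-world frame has |W|=1≤3, but the union has |W|=4.
So the class is not modally definable.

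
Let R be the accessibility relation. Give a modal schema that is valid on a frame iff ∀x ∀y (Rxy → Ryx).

ψ → □◇ψ

A defining formula is ψ → □◇ψ (the B axiom).
Suppose ψ→□◇ψ is valid. Take Rxy and set V(ψ)={x}. Then ψ at x, so □◇ψ at x, so ◇ψ at y, so some z with Ryz has ψ; z=x, i.e. Ryx.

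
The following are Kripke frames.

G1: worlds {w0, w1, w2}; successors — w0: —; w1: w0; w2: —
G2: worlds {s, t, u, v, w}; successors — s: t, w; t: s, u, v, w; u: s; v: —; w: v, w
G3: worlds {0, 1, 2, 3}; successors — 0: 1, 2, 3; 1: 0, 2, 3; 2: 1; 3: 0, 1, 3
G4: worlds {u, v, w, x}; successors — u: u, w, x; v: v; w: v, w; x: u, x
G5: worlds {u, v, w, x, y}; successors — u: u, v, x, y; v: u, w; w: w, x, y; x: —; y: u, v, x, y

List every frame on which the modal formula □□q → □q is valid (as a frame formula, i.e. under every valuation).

This is the axiom for density; its first-order frame correspondent is ∀x ∀y (Rxy → ∃z (Rxz ∧ Rzy)).
G1: fails — Rw1w0 but no z with Rw1z and Rzw0.
G2: fails — Rus but no z with Ruz and Rzs.
G3: fails — R21 but no z with R2z and Rz1.
G4: ✓.
G5: ✓.
Valid on: G4, G5.

G4, G5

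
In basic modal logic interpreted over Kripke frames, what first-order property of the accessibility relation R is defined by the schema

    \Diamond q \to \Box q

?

partial functionality

Suppose ◇q→□q is valid. Take Rxy, Rxz and set V(q)={y}. Then ◇q at x, so □q at x, so q at z, i.e. z=y.
Conversely, any frame satisfying \forall x \forall y \forall z (Rxy \wedge Rxz \to y = z) validates the schema.
So the correspondent is partial functionality.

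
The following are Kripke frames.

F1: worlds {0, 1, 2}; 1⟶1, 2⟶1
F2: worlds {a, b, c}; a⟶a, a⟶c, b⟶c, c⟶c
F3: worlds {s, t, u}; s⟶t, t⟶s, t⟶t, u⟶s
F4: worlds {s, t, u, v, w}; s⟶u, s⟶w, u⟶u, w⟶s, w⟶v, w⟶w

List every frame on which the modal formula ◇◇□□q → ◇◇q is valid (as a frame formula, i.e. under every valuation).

F1, F2, F3

This is the axiom for a generalized confluence (Geach) condition; its first-order frame correspondent is ∀x ∀y (xR²y → ∃w (yR²w ∧ xR²w)).
F1: holds.
F2: holds.
F3: holds.
F4: fails — sR²v but no w* with vR²w* and sR²w*.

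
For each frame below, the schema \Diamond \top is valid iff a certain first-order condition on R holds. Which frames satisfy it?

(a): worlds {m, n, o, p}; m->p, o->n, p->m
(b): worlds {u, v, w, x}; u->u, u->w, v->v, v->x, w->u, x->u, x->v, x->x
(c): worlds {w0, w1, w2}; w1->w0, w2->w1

(b)

This is the axiom for seriality; its first-order frame correspondent is \forall x \exists y Rxy.
(a): fails — world n has no successor.
(b): satisfies the condition.
(c): fails — world w0 has no successor.
Valid on: (b).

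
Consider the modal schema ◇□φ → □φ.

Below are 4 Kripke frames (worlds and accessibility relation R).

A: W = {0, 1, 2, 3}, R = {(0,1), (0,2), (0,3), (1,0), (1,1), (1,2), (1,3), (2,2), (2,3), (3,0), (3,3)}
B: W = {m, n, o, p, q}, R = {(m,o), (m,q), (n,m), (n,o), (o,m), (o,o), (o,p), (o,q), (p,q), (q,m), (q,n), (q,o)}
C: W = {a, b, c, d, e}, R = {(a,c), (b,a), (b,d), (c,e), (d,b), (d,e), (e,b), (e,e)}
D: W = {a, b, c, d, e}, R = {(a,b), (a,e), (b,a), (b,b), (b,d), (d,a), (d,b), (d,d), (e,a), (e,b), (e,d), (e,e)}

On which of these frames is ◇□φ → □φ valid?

The schema corresponds to the Euclidean property: ∀x ∀y ∀z (Rxy ∧ Rxz → Ryz).
A: fails — R02 and R01 but not R21.
B: fails — Rmq and Rmq but not Rqq.
C: fails — Rac and Rac but not Rcc.
D: fails — Rab and Rae but not Rbe.

none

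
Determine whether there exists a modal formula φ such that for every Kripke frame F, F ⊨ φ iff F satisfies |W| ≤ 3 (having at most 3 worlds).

Not modally definable

If a class were modally definable it would be closed under disjoint unions (Goldblatt–Thomason).
Any modal formula valid on each of 4 disjoint one-world frames is valid on their disjoint union (validity is preserved under disjoint unions). Each one-world frame has |W|=1≤3, but the union has |W|=4.
So the class is not modally definable.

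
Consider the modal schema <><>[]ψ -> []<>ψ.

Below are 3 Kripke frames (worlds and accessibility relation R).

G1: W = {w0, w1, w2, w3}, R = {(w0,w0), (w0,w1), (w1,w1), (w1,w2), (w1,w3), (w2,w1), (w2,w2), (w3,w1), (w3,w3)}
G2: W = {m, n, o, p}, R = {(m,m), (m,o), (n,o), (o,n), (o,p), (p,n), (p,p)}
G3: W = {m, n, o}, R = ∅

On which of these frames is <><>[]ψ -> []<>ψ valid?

Frame correspondent (Sahlqvist): forall x forall y forall z ((x R^2 y & xRz) -> exists w (yRw & zRw)) — i.e. a generalized confluence (Geach) condition.
G1: ✓.
G2: fails — mR²m, mRo but no w with mRw and oRw.
G3: ✓.
Valid on: G1, G3.

G1, G3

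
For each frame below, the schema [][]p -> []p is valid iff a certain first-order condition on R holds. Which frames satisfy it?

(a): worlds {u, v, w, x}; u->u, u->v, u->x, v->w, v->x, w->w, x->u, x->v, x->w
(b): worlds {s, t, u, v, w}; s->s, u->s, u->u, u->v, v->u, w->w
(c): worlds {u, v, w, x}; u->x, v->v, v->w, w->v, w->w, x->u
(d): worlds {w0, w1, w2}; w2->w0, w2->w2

(b), (d)

This is the axiom for density; its first-order frame correspondent is forall x forall y (Rxy -> exists z (Rxz & Rzy)).
(a): fails — Rvx but no z with Rvz and Rzx.
(b): ✓.
(c): fails — Rxu but no z with Rxz and Rzu.
(d): ✓.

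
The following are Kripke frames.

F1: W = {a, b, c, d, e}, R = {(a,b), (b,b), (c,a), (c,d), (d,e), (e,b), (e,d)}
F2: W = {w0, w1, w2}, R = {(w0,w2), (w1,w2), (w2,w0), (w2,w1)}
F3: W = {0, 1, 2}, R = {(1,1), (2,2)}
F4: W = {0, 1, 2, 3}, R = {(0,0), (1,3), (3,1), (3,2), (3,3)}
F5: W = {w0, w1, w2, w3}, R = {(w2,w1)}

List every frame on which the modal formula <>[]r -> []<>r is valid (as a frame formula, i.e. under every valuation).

This is the axiom for convergence; its first-order frame correspondent is forall x forall y forall z (Rxy & Rxz -> exists w (Ryw & Rzw)).
F1: fails — Rcd and Rca but d and a have no common successor.
F2: condition met.
F3: condition met.
F4: fails — R32 and R32 but 2 and 2 have no common successor.
F5: fails — Rw2w1 and Rw2w1 but w1 and w1 have no common successor.
Valid on: F2, F3.

F2, F3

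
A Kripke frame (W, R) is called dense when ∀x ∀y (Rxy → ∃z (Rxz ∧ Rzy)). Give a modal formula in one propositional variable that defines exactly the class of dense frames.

This is density; the standard corresponding axiom is C4: □□r → □r.
Suppose □□r→□r is valid. Take Rxy and set V(r)={w : xR²w}. Then □□r at x, so □r at x, so r at y, i.e. ∃z(Rxz∧Rzy).

□□r → □r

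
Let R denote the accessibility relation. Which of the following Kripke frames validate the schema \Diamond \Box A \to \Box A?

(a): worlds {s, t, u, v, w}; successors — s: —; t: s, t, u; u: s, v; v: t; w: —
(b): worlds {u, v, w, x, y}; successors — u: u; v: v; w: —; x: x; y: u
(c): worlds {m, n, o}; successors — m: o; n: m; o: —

Frame correspondent (Sahlqvist): \forall x \forall y \forall z (Rxy \wedge Rxz \to Ryz) — i.e. the Euclidean property.
(a): fails — Rts and Rts but not Rss.
(b): satisfies the condition.
(c): fails — Rmo and Rmo but not Roo.
Valid on: (b).

(b)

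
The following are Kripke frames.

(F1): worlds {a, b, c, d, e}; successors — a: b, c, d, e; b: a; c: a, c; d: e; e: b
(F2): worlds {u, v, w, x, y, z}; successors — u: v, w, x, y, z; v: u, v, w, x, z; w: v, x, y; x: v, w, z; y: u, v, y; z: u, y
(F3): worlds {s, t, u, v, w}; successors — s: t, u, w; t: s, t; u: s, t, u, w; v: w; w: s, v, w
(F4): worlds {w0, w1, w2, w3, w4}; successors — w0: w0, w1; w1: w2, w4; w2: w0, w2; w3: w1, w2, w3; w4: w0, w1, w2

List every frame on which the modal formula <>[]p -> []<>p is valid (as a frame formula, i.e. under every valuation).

This is the axiom for convergence; its first-order frame correspondent is forall x forall y forall z (Rxy & Rxz -> exists w (Ryw & Rzw)).
(F1): fails — Rab and Rae but b and e have no common successor.
(F2): fails — Ruz and Rux but z and x have no common successor.
(F3): ✓.
(F4): fails — Rw0w1 and Rw0w0 but w1 and w0 have no common successor.
Valid on: (F3).

(F3)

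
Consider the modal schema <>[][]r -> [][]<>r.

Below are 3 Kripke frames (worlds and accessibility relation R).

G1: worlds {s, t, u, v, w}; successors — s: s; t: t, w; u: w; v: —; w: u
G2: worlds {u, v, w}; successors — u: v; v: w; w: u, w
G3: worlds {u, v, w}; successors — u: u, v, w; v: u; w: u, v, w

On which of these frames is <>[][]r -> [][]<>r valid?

G3

Frame correspondent (Sahlqvist): forall x forall y forall z ((xRy & x R^2 z) -> exists w (y R^2 w & zRw)) — i.e. a generalized confluence (Geach) condition.
G1: fails — tRw, tR²w but no w* with wR²w* and wRw*.
G2: fails — wRu, wR²u but no t with uR²t and uRt.
G3: satisfies the condition.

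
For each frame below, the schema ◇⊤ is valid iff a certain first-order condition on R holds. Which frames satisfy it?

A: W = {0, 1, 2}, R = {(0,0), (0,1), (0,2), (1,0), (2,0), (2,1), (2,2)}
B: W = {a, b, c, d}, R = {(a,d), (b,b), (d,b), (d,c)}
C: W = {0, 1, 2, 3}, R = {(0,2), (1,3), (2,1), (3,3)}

This is the axiom for seriality; its first-order frame correspondent is ∀x ∃y Rxy.
A: holds.
B: fails — world c has no successor.
C: holds.

A, C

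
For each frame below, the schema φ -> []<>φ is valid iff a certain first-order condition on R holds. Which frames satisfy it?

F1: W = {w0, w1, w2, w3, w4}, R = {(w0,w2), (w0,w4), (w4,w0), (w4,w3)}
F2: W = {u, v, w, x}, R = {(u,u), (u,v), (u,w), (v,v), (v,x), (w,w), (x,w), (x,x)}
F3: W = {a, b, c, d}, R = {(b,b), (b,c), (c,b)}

Frame correspondent (Sahlqvist): forall x forall y (Rxy -> Ryx) — i.e. symmetry.
F1: fails — Rw0w2 but not Rw2w0.
F2: fails — Ruv but not Rvu.
F3: satisfies the condition.
Valid on: F3.

F3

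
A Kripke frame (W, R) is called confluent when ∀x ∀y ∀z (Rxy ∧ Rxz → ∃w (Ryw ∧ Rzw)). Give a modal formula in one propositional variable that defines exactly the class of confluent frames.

A defining formula is ◇□ψ → □◇ψ (the .2 axiom).
Suppose ◇□ψ→□◇ψ is valid. Take Rxy, Rxz and set V(ψ)={w : Ryw}. Then □ψ at y so ◇□ψ at x, so □◇ψ at x, so ◇ψ at z, giving w with Rzw and Ryw.

◇□ψ → □◇ψ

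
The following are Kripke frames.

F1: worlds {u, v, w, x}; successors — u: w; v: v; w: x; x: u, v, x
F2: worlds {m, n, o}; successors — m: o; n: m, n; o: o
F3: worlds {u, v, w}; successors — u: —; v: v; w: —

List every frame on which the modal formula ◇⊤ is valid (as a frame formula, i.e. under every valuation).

This is the axiom for seriality; its first-order frame correspondent is ∀x ∃y Rxy.
F1: holds.
F2: holds.
F3: fails — world u has no successor.
Valid on: F1, F2.

F1, F2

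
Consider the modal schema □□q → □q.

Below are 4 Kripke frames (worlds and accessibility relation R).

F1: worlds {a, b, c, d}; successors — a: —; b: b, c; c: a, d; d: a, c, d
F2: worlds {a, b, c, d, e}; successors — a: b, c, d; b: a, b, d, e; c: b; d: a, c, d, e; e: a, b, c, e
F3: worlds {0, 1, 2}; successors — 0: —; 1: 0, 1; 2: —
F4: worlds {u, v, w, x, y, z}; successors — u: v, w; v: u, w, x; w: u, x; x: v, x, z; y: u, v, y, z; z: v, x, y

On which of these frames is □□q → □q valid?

The schema corresponds to density: ∀x ∀y (Rxy → ∃z (Rxz ∧ Rzy)).
F1: ✓.
F2: ✓.
F3: ✓.
F4: fails — Ruv but no t with Rut and Rtv.
Valid on: F1, F2, F3.

F1, F2, F3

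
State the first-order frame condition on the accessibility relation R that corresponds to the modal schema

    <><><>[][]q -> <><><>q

This is a Sahlqvist (Geach-type) schema ◇^3□^2q → □^0◇^3q.
First-order correspondent: forall x forall y (x R^3 y -> exists w (y R^2 w & x R^3 w)).

forall x forall y (x R^3 y -> exists w (y R^2 w & x R^3 w))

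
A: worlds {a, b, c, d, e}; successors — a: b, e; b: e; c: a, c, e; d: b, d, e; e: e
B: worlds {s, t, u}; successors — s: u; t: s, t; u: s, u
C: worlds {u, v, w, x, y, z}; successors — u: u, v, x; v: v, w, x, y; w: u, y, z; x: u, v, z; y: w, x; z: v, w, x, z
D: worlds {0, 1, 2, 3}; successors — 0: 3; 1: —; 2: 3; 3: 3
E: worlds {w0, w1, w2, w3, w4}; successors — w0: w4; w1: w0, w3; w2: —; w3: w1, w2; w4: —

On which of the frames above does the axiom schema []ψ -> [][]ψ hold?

D

This is the axiom for transitivity; its first-order frame correspondent is forall x forall y forall z (Rxy & Ryz -> Rxz).
A: fails — Rca and Rab but not Rcb.
B: fails — Rts and Rsu but not Rtu.
C: fails — Ruv and Rvy but not Ruy.
D: satisfies the condition.
E: fails — Rw1w0 and Rw0w4 but not Rw1w4.
Valid on: D.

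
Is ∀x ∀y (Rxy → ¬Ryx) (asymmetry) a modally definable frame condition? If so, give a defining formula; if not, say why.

Modal frame validity is preserved under surjective bounded morphisms.
The 5-cycle (worlds 0,1,2,3,4 with 0→1→2→3→4→0) is asymmetric. Mapping every world to a single reflexive point • is a surjective bounded morphism, and the reflexive point is not asymmetric (R•• but asymmetry requires ¬R••).
Hence asymmetry is not modally definable.

Not modally definable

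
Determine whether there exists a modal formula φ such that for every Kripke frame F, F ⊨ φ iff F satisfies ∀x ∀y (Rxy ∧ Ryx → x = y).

If a class were modally definable it would be closed under surjective bounded morphisms (Goldblatt–Thomason).
The 6-cycle (worlds a,b,c,d,e,f with a→b→c→d→e→f→a) is antisymmetric. Sending even-indexed worlds to a and odd-indexed worlds to b is a surjective bounded morphism onto the two-world frame with a↔b, which is not antisymmetric.
So no modal formula (or set of formulas) defines exactly the antisymmetric frames.

Not modally definable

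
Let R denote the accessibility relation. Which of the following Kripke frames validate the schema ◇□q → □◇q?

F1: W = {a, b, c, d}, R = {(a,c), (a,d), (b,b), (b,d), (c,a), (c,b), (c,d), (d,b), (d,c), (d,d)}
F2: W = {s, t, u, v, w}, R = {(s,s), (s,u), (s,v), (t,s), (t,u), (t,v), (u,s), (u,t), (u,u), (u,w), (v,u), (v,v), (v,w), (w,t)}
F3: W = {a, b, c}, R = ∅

F1, F3

Frame correspondent (Sahlqvist): ∀x ∀y ∀z (Rxy ∧ Rxz → ∃w (Ryw ∧ Rzw)) — i.e. convergence.
F1: ✓.
F2: fails — Ruw and Rut but w and t have no common successor.
F3: ✓.
Valid on: F1, F3.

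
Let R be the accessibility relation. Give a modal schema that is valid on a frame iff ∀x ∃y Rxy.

The condition is seriality. The D schema □ψ → ◇ψ defines it.

□ψ → ◇ψ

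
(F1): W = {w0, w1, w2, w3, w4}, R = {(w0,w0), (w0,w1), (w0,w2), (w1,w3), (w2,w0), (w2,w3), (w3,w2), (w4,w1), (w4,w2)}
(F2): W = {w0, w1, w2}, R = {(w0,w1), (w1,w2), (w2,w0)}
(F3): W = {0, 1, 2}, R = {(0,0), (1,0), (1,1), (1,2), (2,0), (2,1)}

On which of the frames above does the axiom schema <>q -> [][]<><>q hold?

(F2)

This is the axiom for a generalized confluence (Geach) condition; its first-order frame correspondent is forall x forall y forall z ((xRy & x R^2 z) -> exists w (y = w & z R^2 w)).
(F1): fails — w0Rw0, w0R²w1 but no w with w0=w and w1R²w.
(F2): satisfies the condition.
(F3): fails — 1R1, 1R²0 but no w with 1=w and 0R²w.
Valid on: (F2).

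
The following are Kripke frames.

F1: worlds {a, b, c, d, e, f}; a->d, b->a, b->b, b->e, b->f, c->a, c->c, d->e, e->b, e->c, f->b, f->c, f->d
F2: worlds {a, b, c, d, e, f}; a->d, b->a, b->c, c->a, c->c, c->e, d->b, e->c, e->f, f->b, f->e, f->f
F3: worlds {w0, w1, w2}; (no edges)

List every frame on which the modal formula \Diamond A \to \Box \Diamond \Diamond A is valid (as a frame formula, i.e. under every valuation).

This is the axiom for a generalized confluence (Geach) condition; its first-order frame correspondent is \forall x \forall y \forall z ((xRy \wedge xRz) \to \exists w (y = w \wedge z R^2 w)).
F1: fails — aRd, aRd but no w with d=w and dR²w.
F2: fails — aRd, aRd but no w with d=w and dR²w.
F3: satisfies the condition.
Valid on: F3.

F3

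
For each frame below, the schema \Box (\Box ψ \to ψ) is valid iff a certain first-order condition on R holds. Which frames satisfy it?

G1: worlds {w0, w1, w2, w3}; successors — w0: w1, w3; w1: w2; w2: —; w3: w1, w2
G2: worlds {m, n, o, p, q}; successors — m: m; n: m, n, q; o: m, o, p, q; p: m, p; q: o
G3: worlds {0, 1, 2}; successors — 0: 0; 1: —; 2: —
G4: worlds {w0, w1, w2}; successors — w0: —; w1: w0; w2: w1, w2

The schema corresponds to shift-reflexivity: \forall x \forall y (Rxy \to Ryy).
G1: fails — Rw1w2 but not Rw2w2.
G2: fails — Rnq but not Rqq.
G3: satisfies the condition.
G4: fails — Rw1w0 but not Rw0w0.
Valid on: G3.

G3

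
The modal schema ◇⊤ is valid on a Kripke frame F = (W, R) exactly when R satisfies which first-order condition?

seriality: ∀x ∃y Rxy

This schema is equivalent to the D axiom □p → ◇p.
It corresponds to seriality: ∀x ∃y Rxy.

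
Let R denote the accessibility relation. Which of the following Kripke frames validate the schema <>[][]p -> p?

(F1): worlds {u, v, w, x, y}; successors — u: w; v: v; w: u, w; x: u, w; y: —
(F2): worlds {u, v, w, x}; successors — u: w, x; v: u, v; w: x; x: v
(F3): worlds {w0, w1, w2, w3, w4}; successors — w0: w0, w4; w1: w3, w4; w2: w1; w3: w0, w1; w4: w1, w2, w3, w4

This is the axiom for a generalized confluence (Geach) condition; its first-order frame correspondent is forall x forall y (xRy -> exists w (y R^2 w & x = w)).
(F1): fails — xRu but no t with uR²t and x=t.
(F2): fails — uRw but no t with wR²t and u=t.
(F3): fails — w1Rw3 but no w with w3R²w and w1=w.
Valid on no frame.

none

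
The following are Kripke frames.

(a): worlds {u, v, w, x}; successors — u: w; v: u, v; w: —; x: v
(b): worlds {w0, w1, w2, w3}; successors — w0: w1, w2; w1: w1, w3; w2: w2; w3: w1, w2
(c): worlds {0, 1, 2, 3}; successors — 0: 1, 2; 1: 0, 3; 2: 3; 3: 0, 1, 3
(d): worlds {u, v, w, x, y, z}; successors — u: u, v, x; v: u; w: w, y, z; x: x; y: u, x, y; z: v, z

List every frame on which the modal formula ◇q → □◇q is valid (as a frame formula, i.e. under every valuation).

none

This is the axiom for the Euclidean property; its first-order frame correspondent is ∀x ∀y ∀z (Rxy ∧ Rxz → Ryz).
(a): fails — Ruw and Ruw but not Rww.
(b): fails — Rw0w1 and Rw0w2 but not Rw1w2.
(c): fails — R02 and R02 but not R22.
(d): fails — Ruv and Ruv but not Rvv.
Valid on no frame.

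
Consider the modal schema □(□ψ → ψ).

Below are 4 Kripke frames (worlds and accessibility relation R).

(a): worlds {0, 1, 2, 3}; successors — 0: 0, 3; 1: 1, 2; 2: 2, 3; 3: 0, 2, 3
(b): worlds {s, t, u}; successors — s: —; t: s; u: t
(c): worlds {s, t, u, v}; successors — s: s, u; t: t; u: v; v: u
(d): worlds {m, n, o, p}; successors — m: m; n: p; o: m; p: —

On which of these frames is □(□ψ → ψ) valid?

The schema corresponds to shift-reflexivity: ∀x ∀y (Rxy → Ryy).
(a): condition met.
(b): fails — Rts but not Rss.
(c): fails — Ruv but not Rvv.
(d): fails — Rnp but not Rpp.

(a)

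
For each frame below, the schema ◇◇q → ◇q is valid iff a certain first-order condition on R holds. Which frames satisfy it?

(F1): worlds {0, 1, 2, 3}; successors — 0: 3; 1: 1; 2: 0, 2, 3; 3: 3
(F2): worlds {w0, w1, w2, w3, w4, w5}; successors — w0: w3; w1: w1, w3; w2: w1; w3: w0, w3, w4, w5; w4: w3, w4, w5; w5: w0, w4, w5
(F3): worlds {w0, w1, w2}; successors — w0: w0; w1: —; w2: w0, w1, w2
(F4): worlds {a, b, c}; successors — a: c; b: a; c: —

(F1), (F3)

The schema corresponds to a generalized confluence (Geach) condition: ∀x ∀y (xR²y → ∃w (y = w ∧ xRw)).
(F1): condition met.
(F2): fails — w0R²w0 but no w with w0=w and w0Rw.
(F3): condition met.
(F4): fails — bR²c but no w with c=w and bRw.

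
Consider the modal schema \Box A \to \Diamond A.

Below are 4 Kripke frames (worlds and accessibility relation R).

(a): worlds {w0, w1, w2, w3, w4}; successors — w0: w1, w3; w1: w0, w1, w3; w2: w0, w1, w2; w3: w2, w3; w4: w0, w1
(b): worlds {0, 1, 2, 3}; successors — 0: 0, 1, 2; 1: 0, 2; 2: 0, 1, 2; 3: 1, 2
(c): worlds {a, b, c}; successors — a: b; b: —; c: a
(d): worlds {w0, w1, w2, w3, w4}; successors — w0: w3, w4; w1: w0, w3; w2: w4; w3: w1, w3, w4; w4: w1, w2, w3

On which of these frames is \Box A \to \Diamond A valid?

The schema corresponds to seriality: \forall x \exists y Rxy.
(a): satisfies the condition.
(b): satisfies the condition.
(c): fails — world b has no successor.
(d): satisfies the condition.

(a), (b), (d)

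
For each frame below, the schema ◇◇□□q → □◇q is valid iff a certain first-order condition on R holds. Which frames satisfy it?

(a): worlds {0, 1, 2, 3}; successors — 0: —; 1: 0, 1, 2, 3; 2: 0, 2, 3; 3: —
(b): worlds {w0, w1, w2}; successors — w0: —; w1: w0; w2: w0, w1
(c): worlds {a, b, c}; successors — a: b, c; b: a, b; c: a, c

(c)

This is the axiom for a generalized confluence (Geach) condition; its first-order frame correspondent is ∀x ∀y ∀z ((xR²y ∧ xRz) → ∃w (yR²w ∧ zRw)).
(a): fails — 1R²0, 1R0 but no w with 0R²w and 0Rw.
(b): fails — w2R²w0, w2Rw0 but no w with w0R²w and w0Rw.
(c): holds.
Valid on: (c).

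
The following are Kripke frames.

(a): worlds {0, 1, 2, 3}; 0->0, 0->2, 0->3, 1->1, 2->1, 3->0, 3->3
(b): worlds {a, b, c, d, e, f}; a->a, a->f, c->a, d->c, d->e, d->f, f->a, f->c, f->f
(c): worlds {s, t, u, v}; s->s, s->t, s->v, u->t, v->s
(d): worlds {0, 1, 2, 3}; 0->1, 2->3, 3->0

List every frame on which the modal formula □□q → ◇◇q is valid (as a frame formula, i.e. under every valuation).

(a)

The schema corresponds to a generalized confluence (Geach) condition: ∀x ∃w (xR²w ∧ xR²w).
(a): holds.
(b): fails — at b but no w with bR²w and bR²w.
(c): fails — at t but no w with tR²w and tR²w.
(d): fails — at 0 but no w with 0R²w and 0R²w.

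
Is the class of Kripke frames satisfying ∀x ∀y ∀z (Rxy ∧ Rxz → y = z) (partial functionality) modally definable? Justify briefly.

Definable; ◇r → □r defines it

The condition is partial functionality. A defining modal formula is ◇r → □r.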